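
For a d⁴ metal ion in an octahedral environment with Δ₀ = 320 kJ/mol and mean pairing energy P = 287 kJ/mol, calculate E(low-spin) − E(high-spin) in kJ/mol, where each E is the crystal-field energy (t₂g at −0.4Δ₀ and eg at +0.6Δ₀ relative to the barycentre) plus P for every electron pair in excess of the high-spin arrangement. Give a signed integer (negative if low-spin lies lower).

In the high-spin limit (t₂g³ eg¹) the orbital term is -0.6Δ₀ = -192 kJ/mol, with no excess pairing.
For low-spin the configuration is t₂g⁴ eg⁰: orbital energy -1.6 × 320 = -512 kJ/mol, and 1 additional pair relative to high-spin adds 287 kJ/mol, giving -225 kJ/mol.
Thus E(LS) − E(HS) = -33 kJ/mol.

-33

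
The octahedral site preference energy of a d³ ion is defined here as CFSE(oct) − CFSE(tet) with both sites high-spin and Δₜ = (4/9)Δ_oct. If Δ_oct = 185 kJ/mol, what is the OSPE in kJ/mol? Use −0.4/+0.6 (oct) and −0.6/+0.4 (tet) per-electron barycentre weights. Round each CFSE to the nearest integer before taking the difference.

Octahedral high-spin t₂g³ eg⁰: CFSE = -1.2 × 185 = -222 kJ/mol.
In a tetrahedral site the filling is e² t₂¹: CFSE(tet) = -0.8Δₜ = -0.8 × (4/9)(185) = -66 kJ/mol.
OSPE = -222 − (-66) = -156 kJ/mol.

-156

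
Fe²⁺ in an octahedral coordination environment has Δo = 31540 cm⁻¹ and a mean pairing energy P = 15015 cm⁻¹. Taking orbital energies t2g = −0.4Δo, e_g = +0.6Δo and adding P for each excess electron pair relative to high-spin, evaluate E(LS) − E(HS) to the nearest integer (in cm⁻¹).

Group 8 minus oxidation state +2 gives a d⁶ configuration for Fe²⁺.
High-spin: t2g^4 e_g^2, CFSE = -0.4Δo = -12616 cm⁻¹.
Low-spin t2g^6 e_g^0 gives -2.4Δo = -75696 cm⁻¹, but forming 2 extra pairs costs 2P = 30030 cm⁻¹, so E(LS) = -75696 + 30030 = -45666 cm⁻¹.
Thus E(LS) − E(HS) = -33050 cm⁻¹.

-33050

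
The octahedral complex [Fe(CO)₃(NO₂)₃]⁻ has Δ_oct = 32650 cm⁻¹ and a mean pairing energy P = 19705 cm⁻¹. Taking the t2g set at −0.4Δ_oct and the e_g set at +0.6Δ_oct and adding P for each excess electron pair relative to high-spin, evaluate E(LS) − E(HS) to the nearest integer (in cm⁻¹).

-25890

Ligand charges: 3×(+0) from CO and 3×(-1) from NO₂⁻ sum to -3; with overall charge -1, Fe is +2.
Fe is in group 8, so Fe²⁺ is d⁶ (8 − 2 = 6).
High-spin d⁶ fills as t2g^4 e_g^2 with CFSE 4(−0.4) + 2(+0.6) = -0.4Δ_oct = -13060 cm⁻¹.
For low-spin the configuration is t2g^6 e_g^0: orbital energy -2.4 × 32650 = -78360 cm⁻¹, and 2 additional pairs relative to high-spin add 39410 cm⁻¹, giving -38950 cm⁻¹.
Thus E(LS) − E(HS) = -25890 cm⁻¹.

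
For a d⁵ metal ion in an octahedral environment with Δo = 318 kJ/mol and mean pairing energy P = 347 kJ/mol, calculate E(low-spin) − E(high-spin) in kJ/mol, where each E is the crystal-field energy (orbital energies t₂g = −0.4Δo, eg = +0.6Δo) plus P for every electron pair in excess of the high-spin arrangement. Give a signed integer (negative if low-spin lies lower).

High-spin d⁵ fills as t₂g³ eg² with CFSE 3(−0.4) + 2(+0.6) = 0.0Δo = 0 kJ/mol.
For low-spin the configuration is t₂g⁵ eg⁰: orbital energy -2.0 × 318 = -636 kJ/mol, and 2 additional pairs relative to high-spin add 694 kJ/mol, giving 58 kJ/mol.
The difference is 58 − (0) = 58 kJ/mol, so high-spin lies lower.

58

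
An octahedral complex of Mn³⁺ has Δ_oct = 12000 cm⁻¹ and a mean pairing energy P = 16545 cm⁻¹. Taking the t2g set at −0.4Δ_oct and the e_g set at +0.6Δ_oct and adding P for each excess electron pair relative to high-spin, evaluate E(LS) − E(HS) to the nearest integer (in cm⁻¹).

Group 7 minus oxidation state +3 gives a d⁴ configuration for Mn³⁺.
In the high-spin limit (t2g^3 e_g^1) the orbital term is -0.6Δ_oct = -7200 cm⁻¹, with no excess pairing.
For low-spin the configuration is t2g^4 e_g^0: orbital energy -1.6 × 12000 = -19200 cm⁻¹, and 1 additional pair relative to high-spin adds 16545 cm⁻¹, giving -2655 cm⁻¹.
E(LS) − E(HS) = -2655 − (-7200) = 4545 cm⁻¹.

4545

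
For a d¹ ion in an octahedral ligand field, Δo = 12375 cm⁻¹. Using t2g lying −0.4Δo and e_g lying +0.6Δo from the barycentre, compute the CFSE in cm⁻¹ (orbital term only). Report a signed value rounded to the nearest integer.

Configuration: t2g^1 e_g^0.
CFSE(orbital) = 1×(-0.4Δo) + 0×(0.6Δo) = -0.4Δo; with Δo = 12375 cm⁻¹ that is -4950 cm⁻¹.

-4950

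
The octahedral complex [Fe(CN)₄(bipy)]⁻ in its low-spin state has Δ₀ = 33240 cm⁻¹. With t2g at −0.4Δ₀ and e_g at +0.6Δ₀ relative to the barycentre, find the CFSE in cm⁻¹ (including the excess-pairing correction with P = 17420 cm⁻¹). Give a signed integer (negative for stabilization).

-31640

Ligand charges: 4×(-1) from CN⁻ and 1×(+0) from bipy sum to -4; with overall charge -1, Fe is +3.
Fe³⁺: group 8, so d-count = 8 − 3 = 5.
Electron filling gives t2g^5 e_g^0.
CFSE(orbital) = 5×(-0.4Δ₀) + 0×(0.6Δ₀) = -2.0Δ₀; with Δ₀ = 33240 cm⁻¹ that is -66480 cm⁻¹.
High-spin d⁵ would be t2g^3 e_g^2 with 0 pairs; low-spin has 2, so 2 excess pairs cost +2P = +34840 cm⁻¹.
Overall CFSE = -66480 + 34840 = -31640 cm⁻¹.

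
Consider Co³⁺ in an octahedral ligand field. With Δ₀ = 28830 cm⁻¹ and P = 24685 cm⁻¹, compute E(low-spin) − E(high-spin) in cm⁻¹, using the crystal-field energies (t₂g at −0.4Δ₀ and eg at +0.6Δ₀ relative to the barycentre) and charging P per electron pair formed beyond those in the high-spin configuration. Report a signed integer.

Co sits in group 9; removing 3 electrons leaves Co³⁺ with 9 − 3 = 6 d electrons.
High-spin d⁶ fills as t₂g⁴ eg² with CFSE 4(−0.4) + 2(+0.6) = -0.4Δ₀ = -11532 cm⁻¹.
Low-spin: t₂g⁶ eg⁰, orbital CFSE = -2.4Δ₀ = -69192 cm⁻¹; plus 2 excess pairs × P = +49370 cm⁻¹; total -19822 cm⁻¹.
Thus E(LS) − E(HS) = -8290 cm⁻¹.

-8290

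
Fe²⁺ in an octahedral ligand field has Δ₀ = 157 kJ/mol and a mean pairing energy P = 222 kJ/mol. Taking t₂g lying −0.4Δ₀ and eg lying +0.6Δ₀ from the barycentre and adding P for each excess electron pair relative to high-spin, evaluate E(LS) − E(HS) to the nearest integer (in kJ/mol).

Group 8 minus oxidation state +2 gives a d⁶ configuration for Fe²⁺.
High-spin d⁶ fills as t₂g⁴ eg² with CFSE 4(−0.4) + 2(+0.6) = -0.4Δ₀ = -63 kJ/mol.
For low-spin the configuration is t₂g⁶ eg⁰: orbital energy -2.4 × 157 = -377 kJ/mol, and 2 additional pairs relative to high-spin add 444 kJ/mol, giving 67 kJ/mol.
Thus E(LS) − E(HS) = 130 kJ/mol.

130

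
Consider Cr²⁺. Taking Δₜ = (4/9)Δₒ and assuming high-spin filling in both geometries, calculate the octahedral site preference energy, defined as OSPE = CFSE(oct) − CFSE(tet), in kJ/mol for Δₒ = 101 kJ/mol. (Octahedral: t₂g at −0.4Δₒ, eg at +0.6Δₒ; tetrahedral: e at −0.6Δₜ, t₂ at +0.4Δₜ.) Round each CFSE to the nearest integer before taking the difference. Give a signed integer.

Cr is in group 6, so Cr²⁺ is d⁴ (6 − 2 = 4).
Octahedral (high-spin): t₂g³ eg¹, CFSE = 3(−0.4) + 1(+0.6) = -0.6Δₒ = -0.6 × 101 = -61 kJ/mol.
In a tetrahedral site the filling is e² t₂²: CFSE(tet) = -0.4Δₜ = -0.4 × (4/9)(101) = -18 kJ/mol.
Subtracting, OSPE = -61 − (-18) = -43 kJ/mol.

-43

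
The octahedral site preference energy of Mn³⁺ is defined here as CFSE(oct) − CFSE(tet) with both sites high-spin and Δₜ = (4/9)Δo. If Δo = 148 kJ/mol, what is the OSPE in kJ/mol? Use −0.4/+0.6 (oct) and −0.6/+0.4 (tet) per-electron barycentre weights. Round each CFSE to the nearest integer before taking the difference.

-63

Group 7 minus oxidation state +3 gives a d⁴ configuration for Mn³⁺.
Octahedral high-spin t₂g³ eg¹: CFSE = -0.6 × 148 = -89 kJ/mol.
Tetrahedral e² t₂² gives -0.4Δₜ = -0.4 × (4/9) × 148 = -26 kJ/mol.
OSPE = -89 − (-26) = -63 kJ/mol.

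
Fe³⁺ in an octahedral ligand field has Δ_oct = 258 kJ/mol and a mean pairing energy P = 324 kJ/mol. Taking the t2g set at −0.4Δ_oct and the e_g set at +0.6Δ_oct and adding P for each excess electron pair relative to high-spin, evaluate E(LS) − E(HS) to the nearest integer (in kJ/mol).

132

Group 8 minus oxidation state +3 gives a d⁵ configuration for Fe³⁺.
High-spin d⁵ fills as t2g^3 e_g^2 with CFSE 3(−0.4) + 2(+0.6) = 0.0Δ_oct = 0 kJ/mol.
For low-spin the configuration is t2g^5 e_g^0: orbital energy -2.0 × 258 = -516 kJ/mol, and 2 additional pairs relative to high-spin add 648 kJ/mol, giving 132 kJ/mol.
E(LS) − E(HS) = 132 − (0) = 132 kJ/mol.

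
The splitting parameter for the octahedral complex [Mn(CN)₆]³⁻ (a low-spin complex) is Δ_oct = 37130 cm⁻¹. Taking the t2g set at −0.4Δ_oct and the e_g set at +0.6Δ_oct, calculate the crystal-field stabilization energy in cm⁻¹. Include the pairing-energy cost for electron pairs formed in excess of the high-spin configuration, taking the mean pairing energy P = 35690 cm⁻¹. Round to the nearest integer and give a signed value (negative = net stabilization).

Each CN⁻ contributes -1; 6 × (-1) = -6. With overall charge -3, Mn is in the +3 oxidation state.
Group 7 minus oxidation state +3 gives a d⁴ configuration for Mn³⁺.
Configuration: t2g^4 e_g^0.
CFSE(orbital) = 4×(-0.4Δ_oct) + 0×(0.6Δ_oct) = -1.6Δ_oct; with Δ_oct = 37130 cm⁻¹ that is -59408 cm⁻¹.
Relative to high-spin t2g^3 e_g^1 (0 paired), the low-spin configuration has 1 additional pair, contributing +1 × 35690 = +35690 cm⁻¹.
Overall CFSE = -59408 + 35690 = -23718 cm⁻¹.

-23718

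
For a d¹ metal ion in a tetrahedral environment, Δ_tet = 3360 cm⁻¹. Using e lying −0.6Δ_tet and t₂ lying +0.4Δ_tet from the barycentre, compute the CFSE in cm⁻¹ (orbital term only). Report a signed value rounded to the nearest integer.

-2016

Tetrahedral fields are weak (Δₜ ≈ 4/9 Δₒ), so electrons fill high-spin.
The d¹ electrons fill as e¹ t₂⁰.
CFSE(orbital) = 1×(-0.6Δ_tet) + 0×(0.4Δ_tet) = -0.6Δ_tet; with Δ_tet = 3360 cm⁻¹ that is -2016 cm⁻¹.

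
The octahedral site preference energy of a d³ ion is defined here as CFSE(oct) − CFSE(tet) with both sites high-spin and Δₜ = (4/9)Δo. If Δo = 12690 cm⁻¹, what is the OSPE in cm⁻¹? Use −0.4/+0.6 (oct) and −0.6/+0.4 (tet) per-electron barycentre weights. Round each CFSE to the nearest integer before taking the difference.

Octahedral high-spin t₂g³ eg⁰: CFSE = -1.2 × 12690 = -15228 cm⁻¹.
Tetrahedral e² t₂¹ gives -0.8Δₜ = -0.8 × (4/9) × 12690 = -4512 cm⁻¹.
Subtracting, OSPE = -15228 − (-4512) = -10716 cm⁻¹.

-10716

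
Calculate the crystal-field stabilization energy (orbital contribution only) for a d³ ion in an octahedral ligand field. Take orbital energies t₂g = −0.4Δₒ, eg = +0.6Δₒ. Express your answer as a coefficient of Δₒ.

-1.2 Δₒ

For octahedral d³ the high- and low-spin configurations coincide.
Configuration: t₂g³ eg⁰.
CFSE = 3(-0.4Δₒ) + 0(0.6Δₒ) = -1.2Δₒ + 0.0Δₒ = -1.2Δₒ.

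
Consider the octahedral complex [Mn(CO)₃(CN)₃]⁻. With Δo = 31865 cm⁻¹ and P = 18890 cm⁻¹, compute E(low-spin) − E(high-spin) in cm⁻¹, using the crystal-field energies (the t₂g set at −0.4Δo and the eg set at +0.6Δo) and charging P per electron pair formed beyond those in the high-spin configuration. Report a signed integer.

-25950

Ligand charges: 3×(+0) from CO and 3×(-1) from CN⁻ sum to -3; with overall charge -1, Mn is +2.
Mn sits in group 7; removing 2 electrons leaves Mn²⁺ with 7 − 2 = 5 d electrons.
High-spin: t₂g³ eg², CFSE = 0.0Δo = 0 cm⁻¹.
Low-spin: t₂g⁵ eg⁰, orbital CFSE = -2.0Δo = -63730 cm⁻¹; plus 2 excess pairs × P = +37780 cm⁻¹; total -25950 cm⁻¹.
Thus E(LS) − E(HS) = -25950 cm⁻¹.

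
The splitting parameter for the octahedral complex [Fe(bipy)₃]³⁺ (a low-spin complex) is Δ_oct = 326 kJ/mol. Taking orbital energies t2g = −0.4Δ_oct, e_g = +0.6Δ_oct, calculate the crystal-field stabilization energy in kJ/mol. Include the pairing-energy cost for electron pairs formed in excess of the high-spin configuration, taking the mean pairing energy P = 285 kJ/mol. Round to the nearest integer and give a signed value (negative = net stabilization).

-82

bipy is neutral, so the +3 overall charge sits on Fe: oxidation state +3.
Fe is in group 8, so Fe³⁺ is d⁵ (8 − 3 = 5).
Configuration: t2g^5 e_g^0.
Orbital CFSE = 5(-0.4) + 0(0.6) = -2.0Δ_oct = -2.0 × 326 = -652 kJ/mol.
High-spin d⁵ would be t2g^3 e_g^2 with 0 pairs; low-spin has 2, so 2 excess pairs cost +2P = +570 kJ/mol.
Net CFSE = -652 + 570 = -82 kJ/mol.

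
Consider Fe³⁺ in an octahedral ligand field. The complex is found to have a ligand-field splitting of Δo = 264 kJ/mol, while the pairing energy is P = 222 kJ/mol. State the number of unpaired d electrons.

Fe³⁺: group 8, so d-count = 8 − 3 = 5.
Since Δo = 264 kJ/mol > P = 222 kJ/mol, the complex adopts the low-spin configuration.
Configuration: t₂g⁵ eg⁰.
Unpaired electrons: 1.

1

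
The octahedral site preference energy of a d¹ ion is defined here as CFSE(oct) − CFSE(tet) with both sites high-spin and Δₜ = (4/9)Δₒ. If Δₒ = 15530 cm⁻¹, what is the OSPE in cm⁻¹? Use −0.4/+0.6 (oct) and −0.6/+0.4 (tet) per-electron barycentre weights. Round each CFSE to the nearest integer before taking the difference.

In an octahedral site d¹ (HS) is t₂g¹ eg⁰, giving CFSE(oct) = -0.4Δₒ = -6212 cm⁻¹.
Tetrahedral: e¹ t₂⁰, CFSE = 1(−0.6) + 0(+0.4) = -0.6Δₜ = -0.6 × (4/9) × 15530 = -4141 cm⁻¹.
Subtracting, OSPE = -6212 − (-4141) = -2071 cm⁻¹.

-2071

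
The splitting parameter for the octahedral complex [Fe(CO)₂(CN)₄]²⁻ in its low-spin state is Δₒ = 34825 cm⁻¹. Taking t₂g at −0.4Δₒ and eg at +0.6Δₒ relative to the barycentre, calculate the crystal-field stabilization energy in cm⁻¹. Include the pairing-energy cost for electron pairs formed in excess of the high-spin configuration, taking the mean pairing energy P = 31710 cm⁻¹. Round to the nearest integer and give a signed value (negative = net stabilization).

-20160

Ligand charges: 2×(+0) from CO and 4×(-1) from CN⁻ sum to -4; with overall charge -2, Fe is +2.
Group 8 minus oxidation state +2 gives a d⁶ configuration for Fe²⁺.
The d⁶ electrons fill as t₂g⁶ eg⁰.
CFSE(orbital) = 6×(-0.4Δₒ) + 0×(0.6Δₒ) = -2.4Δₒ; with Δₒ = 34825 cm⁻¹ that is -83580 cm⁻¹.
High-spin d⁶ would be t₂g⁴ eg² with 1 pair; low-spin has 3, so 2 excess pairs cost +2P = +63420 cm⁻¹.
Net CFSE = -83580 + 63420 = -20160 cm⁻¹.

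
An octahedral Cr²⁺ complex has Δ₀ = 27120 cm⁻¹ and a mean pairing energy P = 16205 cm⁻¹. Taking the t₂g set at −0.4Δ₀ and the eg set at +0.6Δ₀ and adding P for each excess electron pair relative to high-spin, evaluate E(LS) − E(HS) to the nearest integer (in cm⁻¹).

-10915

Group 6 minus oxidation state +2 gives a d⁴ configuration for Cr²⁺.
High-spin: t₂g³ eg¹, CFSE = -0.6Δ₀ = -16272 cm⁻¹.
Low-spin: t₂g⁴ eg⁰, orbital CFSE = -1.6Δ₀ = -43392 cm⁻¹; plus 1 excess pair × P = +16205 cm⁻¹; total -27187 cm⁻¹.
Thus E(LS) − E(HS) = -10915 cm⁻¹.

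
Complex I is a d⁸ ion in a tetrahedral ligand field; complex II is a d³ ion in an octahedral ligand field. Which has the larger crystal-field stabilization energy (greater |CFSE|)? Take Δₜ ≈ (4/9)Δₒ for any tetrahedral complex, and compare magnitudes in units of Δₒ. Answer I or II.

II

I: Tetrahedral splitting is small, so the complex is high-spin; e⁴ t₂⁴, CFSE = -0.8Δₜ ≈ -0.36Δₒ.
II: t₂g³ eg⁰, CFSE = -1.2Δₒ.
So II has the larger |CFSE|.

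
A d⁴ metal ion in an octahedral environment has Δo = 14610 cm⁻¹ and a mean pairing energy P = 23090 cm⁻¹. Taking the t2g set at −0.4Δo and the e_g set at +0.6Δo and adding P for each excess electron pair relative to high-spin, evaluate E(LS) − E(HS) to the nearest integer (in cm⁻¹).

High-spin d⁴ fills as t2g^3 e_g^1 with CFSE 3(−0.4) + 1(+0.6) = -0.6Δo = -8766 cm⁻¹.
For low-spin the configuration is t2g^4 e_g^0: orbital energy -1.6 × 14610 = -23376 cm⁻¹, and 1 additional pair relative to high-spin adds 23090 cm⁻¹, giving -286 cm⁻¹.
Thus E(LS) − E(HS) = 8480 cm⁻¹.

8480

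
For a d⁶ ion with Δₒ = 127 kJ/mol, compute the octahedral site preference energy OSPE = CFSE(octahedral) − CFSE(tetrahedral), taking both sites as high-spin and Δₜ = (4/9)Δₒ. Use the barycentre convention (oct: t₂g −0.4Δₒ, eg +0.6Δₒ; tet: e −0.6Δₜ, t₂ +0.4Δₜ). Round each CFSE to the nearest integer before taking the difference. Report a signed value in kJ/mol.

-17

Octahedral (high-spin): t2g^4 e_g^2, CFSE = 4(−0.4) + 2(+0.6) = -0.4Δₒ = -0.4 × 127 = -51 kJ/mol.
Tetrahedral e^3 t2^3 gives -0.6Δₜ = -0.6 × (4/9) × 127 = -34 kJ/mol.
Subtracting, OSPE = -51 − (-34) = -17 kJ/mol.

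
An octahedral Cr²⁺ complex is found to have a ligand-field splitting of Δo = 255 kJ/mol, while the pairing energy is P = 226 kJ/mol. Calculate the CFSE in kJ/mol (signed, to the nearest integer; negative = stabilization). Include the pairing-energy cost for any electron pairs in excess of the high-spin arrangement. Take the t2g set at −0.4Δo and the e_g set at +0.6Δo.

Cr is in group 6, so Cr²⁺ is d⁴ (6 − 2 = 4).
Here Δo > P (255 > 226), so the low-spin state is favoured.
Configuration: t2g^4 e_g^0.
Orbital CFSE = -1.6Δo = -1.6 × 255 = -408 kJ/mol.
Excess pairs vs high-spin: 1 − 0 = 1; pairing cost = +226 kJ/mol.
Net CFSE = -408 + 226 = -182 kJ/mol.

-182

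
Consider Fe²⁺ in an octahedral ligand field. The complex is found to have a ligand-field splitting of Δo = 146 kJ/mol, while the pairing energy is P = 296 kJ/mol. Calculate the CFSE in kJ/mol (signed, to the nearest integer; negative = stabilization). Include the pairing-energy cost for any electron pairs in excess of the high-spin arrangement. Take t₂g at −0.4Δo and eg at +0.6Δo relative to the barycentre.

Fe is in group 8, so Fe²⁺ is d⁶ (8 − 2 = 6).
Δo < P, so pairing is avoided: the ground state is high-spin.
That gives t₂g⁴ eg².
Orbital CFSE = -0.4Δo = -0.4 × 146 = -58 kJ/mol.
High-spin has no excess pairs, so no pairing correction applies.

-58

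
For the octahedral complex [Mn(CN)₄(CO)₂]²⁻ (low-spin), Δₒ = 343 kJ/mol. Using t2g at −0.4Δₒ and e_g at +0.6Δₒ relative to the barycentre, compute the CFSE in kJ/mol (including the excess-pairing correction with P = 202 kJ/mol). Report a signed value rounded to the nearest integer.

Ligand charges: 4×(-1) from CN⁻ and 2×(+0) from CO sum to -4; with overall charge -2, Mn is +2.
Mn sits in group 7; removing 2 electrons leaves Mn²⁺ with 7 − 2 = 5 d electrons.
The d⁵ electrons fill as t2g^5 e_g^0.
CFSE(orbital) = 5×(-0.4Δₒ) + 0×(0.6Δₒ) = -2.0Δₒ; with Δₒ = 343 kJ/mol that is -686 kJ/mol.
High-spin d⁵ would be t2g^3 e_g^2 with 0 pairs; low-spin has 2, so 2 excess pairs cost +2P = +404 kJ/mol.
Net CFSE = -686 + 404 = -282 kJ/mol.

-282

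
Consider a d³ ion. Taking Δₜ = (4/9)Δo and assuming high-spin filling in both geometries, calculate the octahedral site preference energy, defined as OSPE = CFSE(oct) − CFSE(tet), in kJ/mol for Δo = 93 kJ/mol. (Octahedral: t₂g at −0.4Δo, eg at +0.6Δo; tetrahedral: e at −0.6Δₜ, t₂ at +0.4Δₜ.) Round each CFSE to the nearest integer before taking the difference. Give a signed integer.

Octahedral high-spin t₂g³ eg⁰: CFSE = -1.2 × 93 = -112 kJ/mol.
Tetrahedral e² t₂¹ gives -0.8Δₜ = -0.8 × (4/9) × 93 = -33 kJ/mol.
OSPE = CFSE(oct) − CFSE(tet) = -112 − (-33) = -79 kJ/mol.

-79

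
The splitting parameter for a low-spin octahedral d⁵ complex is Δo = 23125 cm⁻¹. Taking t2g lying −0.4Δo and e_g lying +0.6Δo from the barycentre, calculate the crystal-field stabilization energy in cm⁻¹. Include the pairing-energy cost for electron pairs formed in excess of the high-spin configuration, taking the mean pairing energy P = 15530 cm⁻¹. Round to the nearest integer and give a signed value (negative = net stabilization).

Electron filling gives t2g^5 e_g^0.
Orbital CFSE = 5(-0.4) + 0(0.6) = -2.0Δo = -2.0 × 23125 = -46250 cm⁻¹.
High-spin d⁵ would be t2g^3 e_g^2 with 0 pairs; low-spin has 2, so 2 excess pairs cost +2P = +31060 cm⁻¹.
Overall CFSE = -46250 + 31060 = -15190 cm⁻¹.

-15190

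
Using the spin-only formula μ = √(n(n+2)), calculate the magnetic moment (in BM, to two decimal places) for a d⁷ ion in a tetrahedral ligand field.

Tetrahedral fields are weak (Δₜ ≈ 4/9 Δₒ), so electrons fill high-spin.
Configuration: e^4 t2^3 → 3 unpaired electrons.
μ(spin-only) = √[3(3+2)] = √15 ≈ 3.87 BM.

3.87 BM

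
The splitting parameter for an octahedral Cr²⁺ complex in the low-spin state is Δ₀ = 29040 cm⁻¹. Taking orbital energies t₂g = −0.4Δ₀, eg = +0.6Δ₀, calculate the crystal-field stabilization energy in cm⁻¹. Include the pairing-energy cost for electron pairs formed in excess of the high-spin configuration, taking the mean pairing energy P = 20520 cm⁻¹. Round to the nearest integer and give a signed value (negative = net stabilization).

-25944

Cr sits in group 6; removing 2 electrons leaves Cr²⁺ with 6 − 2 = 4 d electrons.
Electron filling gives t₂g⁴ eg⁰.
The orbital stabilization is -1.6Δ₀ = -1.6 × 29040 = -46464 cm⁻¹.
Relative to high-spin t₂g³ eg¹ (0 paired), the low-spin configuration has 1 additional pair, contributing +1 × 20520 = +20520 cm⁻¹.
Net CFSE = -46464 + 20520 = -25944 cm⁻¹.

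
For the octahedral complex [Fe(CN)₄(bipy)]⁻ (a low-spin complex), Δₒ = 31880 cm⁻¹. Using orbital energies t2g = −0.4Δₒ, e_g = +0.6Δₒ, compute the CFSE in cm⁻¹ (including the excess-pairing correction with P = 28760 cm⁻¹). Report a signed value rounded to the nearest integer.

-6240

Ligand charges: 4×(-1) from CN⁻ and 1×(+0) from bipy sum to -4; with overall charge -1, Fe is +3.
Fe sits in group 8; removing 3 electrons leaves Fe³⁺ with 8 − 3 = 5 d electrons.
Configuration: t2g^5 e_g^0.
Orbital CFSE = 5(-0.4) + 0(0.6) = -2.0Δₒ = -2.0 × 31880 = -63760 cm⁻¹.
Pairing penalty: 2 pairs vs 0 in the high-spin reference → 2 extra × P = 57520 cm⁻¹.
Combining: -63760 + 57520 = -6240 cm⁻¹.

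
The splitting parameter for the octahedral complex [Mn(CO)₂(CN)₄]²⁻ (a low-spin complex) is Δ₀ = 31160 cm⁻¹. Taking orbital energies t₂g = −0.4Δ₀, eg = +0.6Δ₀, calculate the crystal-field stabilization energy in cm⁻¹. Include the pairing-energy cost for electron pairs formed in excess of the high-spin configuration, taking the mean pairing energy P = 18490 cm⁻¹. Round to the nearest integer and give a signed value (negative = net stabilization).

Ligand charges: 2×(+0) from CO and 4×(-1) from CN⁻ sum to -4; with overall charge -2, Mn is +2.
Group 7 minus oxidation state +2 gives a d⁵ configuration for Mn²⁺.
Electron filling gives t₂g⁵ eg⁰.
CFSE(orbital) = 5×(-0.4Δ₀) + 0×(0.6Δ₀) = -2.0Δ₀; with Δ₀ = 31160 cm⁻¹ that is -62320 cm⁻¹.
Pairing penalty: 2 pairs vs 0 in the high-spin reference → 2 extra × P = 36980 cm⁻¹.
Net CFSE = -62320 + 36980 = -25340 cm⁻¹.

-25340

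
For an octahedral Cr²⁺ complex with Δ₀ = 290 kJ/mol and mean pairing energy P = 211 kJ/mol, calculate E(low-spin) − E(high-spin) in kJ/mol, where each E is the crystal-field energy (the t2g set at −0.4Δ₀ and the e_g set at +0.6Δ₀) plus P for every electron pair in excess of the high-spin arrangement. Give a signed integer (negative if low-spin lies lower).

-79

Group 6 minus oxidation state +2 gives a d⁴ configuration for Cr²⁺.
In the high-spin limit (t2g^3 e_g^1) the orbital term is -0.6Δ₀ = -174 kJ/mol, with no excess pairing.
Low-spin: t2g^4 e_g^0, orbital CFSE = -1.6Δ₀ = -464 kJ/mol; plus 1 excess pair × P = +211 kJ/mol; total -253 kJ/mol.
The difference is -253 − (-174) = -79 kJ/mol, so low-spin lies lower.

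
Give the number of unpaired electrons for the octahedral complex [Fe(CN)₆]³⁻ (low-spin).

1

Each CN⁻ contributes -1; 6 × (-1) = -6. With overall charge -3, Fe is in the +3 oxidation state.
Fe is in group 8, so Fe³⁺ is d⁵ (8 − 3 = 5).
Configuration: t₂g⁵ eg⁰, giving 1 unpaired electron.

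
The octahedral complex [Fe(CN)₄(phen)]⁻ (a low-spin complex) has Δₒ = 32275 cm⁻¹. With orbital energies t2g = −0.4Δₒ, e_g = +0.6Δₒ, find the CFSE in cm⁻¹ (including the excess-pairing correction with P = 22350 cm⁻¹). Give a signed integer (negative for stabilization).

Ligand charges: 4×(-1) from CN⁻ and 1×(+0) from phen sum to -4; with overall charge -1, Fe is +3.
Fe³⁺: group 8, so d-count = 8 − 3 = 5.
The d⁵ electrons fill as t2g^5 e_g^0.
The orbital stabilization is -2.0Δₒ = -2.0 × 32275 = -64550 cm⁻¹.
Pairing penalty: 2 pairs vs 0 in the high-spin reference → 2 extra × P = 44700 cm⁻¹.
Combining: -64550 + 44700 = -19850 cm⁻¹.

-19850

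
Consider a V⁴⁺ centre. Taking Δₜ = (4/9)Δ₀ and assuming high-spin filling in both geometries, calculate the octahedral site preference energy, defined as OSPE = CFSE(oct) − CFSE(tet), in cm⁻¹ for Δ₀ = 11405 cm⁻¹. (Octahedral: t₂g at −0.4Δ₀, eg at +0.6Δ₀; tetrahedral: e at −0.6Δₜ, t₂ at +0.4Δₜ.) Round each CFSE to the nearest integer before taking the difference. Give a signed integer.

V⁴⁺: group 5, so d-count = 5 − 4 = 1.
Octahedral (high-spin): t₂g¹ eg⁰, CFSE = 1(−0.4) + 0(+0.6) = -0.4Δ₀ = -0.4 × 11405 = -4562 cm⁻¹.
In a tetrahedral site the filling is e¹ t₂⁰: CFSE(tet) = -0.6Δₜ = -0.6 × (4/9)(11405) = -3041 cm⁻¹.
OSPE = CFSE(oct) − CFSE(tet) = -4562 − (-3041) = -1521 cm⁻¹.

-1521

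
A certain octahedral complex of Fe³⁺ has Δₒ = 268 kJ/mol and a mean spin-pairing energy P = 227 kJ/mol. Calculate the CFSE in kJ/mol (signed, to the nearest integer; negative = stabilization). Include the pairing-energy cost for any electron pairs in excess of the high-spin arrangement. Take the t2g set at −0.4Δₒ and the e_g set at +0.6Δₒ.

-82

Fe sits in group 8; removing 3 electrons leaves Fe³⁺ with 8 − 3 = 5 d electrons.
With Δₒ > P the complex is low-spin.
That gives t2g^5 e_g^0.
Orbital CFSE = -2.0Δₒ = -2.0 × 268 = -536 kJ/mol.
Excess pairs vs high-spin: 2 − 0 = 2; pairing cost = +454 kJ/mol.
Net CFSE = -536 + 454 = -82 kJ/mol.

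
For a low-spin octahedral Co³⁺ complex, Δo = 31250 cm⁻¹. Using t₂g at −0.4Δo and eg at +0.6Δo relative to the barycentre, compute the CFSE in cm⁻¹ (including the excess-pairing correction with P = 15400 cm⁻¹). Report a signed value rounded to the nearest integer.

Co³⁺: group 9, so d-count = 9 − 3 = 6.
Configuration: t₂g⁶ eg⁰.
CFSE(orbital) = 6×(-0.4Δo) + 0×(0.6Δo) = -2.4Δo; with Δo = 31250 cm⁻¹ that is -75000 cm⁻¹.
Pairing penalty: 3 pairs vs 1 in the high-spin reference → 2 extra × P = 30800 cm⁻¹.
Overall CFSE = -75000 + 30800 = -44200 cm⁻¹.

-44200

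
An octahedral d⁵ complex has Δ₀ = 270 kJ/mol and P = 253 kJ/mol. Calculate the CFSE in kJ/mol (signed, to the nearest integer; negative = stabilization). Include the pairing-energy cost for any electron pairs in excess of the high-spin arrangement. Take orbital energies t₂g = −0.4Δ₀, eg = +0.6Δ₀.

-34

Since Δ₀ = 270 kJ/mol > P = 253 kJ/mol, the complex adopts the low-spin configuration.
Filling d⁵ accordingly: t₂g⁵ eg⁰.
Orbital CFSE = -2.0Δ₀ = -2.0 × 270 = -540 kJ/mol.
Excess pairs vs high-spin: 2 − 0 = 2; pairing cost = +506 kJ/mol.
Net CFSE = -540 + 506 = -34 kJ/mol.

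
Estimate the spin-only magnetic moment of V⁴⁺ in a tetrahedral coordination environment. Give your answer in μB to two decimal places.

1.73 μB

V sits in group 5; removing 4 electrons leaves V⁴⁺ with 5 − 4 = 1 d electrons.
Tetrahedral splitting is small, so the complex is high-spin.
Configuration: e¹ t₂⁰ → 1 unpaired electron.
μ(spin-only) = √[1(1+2)] = √3 ≈ 1.73 μB.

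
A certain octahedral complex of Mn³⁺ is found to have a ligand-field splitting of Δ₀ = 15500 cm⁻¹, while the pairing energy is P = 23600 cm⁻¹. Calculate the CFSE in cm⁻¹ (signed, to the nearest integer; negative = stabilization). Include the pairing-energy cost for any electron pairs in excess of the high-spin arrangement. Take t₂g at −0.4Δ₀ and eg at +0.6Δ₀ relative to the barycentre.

Mn is in group 7, so Mn³⁺ is d⁴ (7 − 3 = 4).
Since Δ₀ = 15500 cm⁻¹ < P = 23600 cm⁻¹, the complex adopts the high-spin configuration.
Configuration: t₂g³ eg¹.
Orbital CFSE = -0.6Δ₀ = -0.6 × 15500 = -9300 cm⁻¹.
High-spin has no excess pairs, so no pairing correction applies.

-9300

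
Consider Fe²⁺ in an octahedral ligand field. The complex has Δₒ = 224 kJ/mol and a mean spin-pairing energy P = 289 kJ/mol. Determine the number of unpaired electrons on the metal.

4

Fe sits in group 8; removing 2 electrons leaves Fe²⁺ with 8 − 2 = 6 d electrons.
Δₒ < P, so pairing is avoided: the ground state is high-spin.
Configuration: t₂g⁴ eg².
Unpaired electrons: 4.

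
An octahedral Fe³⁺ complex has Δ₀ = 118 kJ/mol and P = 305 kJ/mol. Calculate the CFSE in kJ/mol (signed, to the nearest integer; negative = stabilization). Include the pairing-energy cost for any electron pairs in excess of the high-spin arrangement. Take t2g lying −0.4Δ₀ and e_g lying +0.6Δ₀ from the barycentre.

0

Fe is in group 8, so Fe³⁺ is d⁵ (8 − 3 = 5).
Since Δ₀ = 118 kJ/mol < P = 305 kJ/mol, the complex adopts the high-spin configuration.
That gives t2g^3 e_g^2.
Orbital CFSE = 0.0Δ₀ = 0.0 × 118 = 0 kJ/mol.
High-spin has no excess pairs, so no pairing correction applies.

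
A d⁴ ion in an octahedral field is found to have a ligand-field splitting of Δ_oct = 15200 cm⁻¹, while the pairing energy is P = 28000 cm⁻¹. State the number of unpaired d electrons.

Here Δ_oct < P (15200 < 28000), so the high-spin state is favoured.
That gives t₂g³ eg¹.
Unpaired electrons: 4.

4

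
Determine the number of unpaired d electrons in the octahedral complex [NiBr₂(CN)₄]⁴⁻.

2

Ligand charges: 2×(-1) from Br⁻ and 4×(-1) from CN⁻ sum to -6; with overall charge -4, Ni is +2.
Group 10 minus oxidation state +2 gives a d⁸ configuration for Ni²⁺.
Configuration: t2g^6 e_g^2, giving 2 unpaired electrons.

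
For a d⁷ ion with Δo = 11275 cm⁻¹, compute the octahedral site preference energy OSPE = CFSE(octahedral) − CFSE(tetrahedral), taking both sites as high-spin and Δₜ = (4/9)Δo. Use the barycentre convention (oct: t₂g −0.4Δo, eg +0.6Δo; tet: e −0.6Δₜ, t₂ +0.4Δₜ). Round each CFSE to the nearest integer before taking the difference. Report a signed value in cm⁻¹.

In an octahedral site d⁷ (HS) is t₂g⁵ eg², giving CFSE(oct) = -0.8Δo = -9020 cm⁻¹.
In a tetrahedral site the filling is e⁴ t₂³: CFSE(tet) = -1.2Δₜ = -1.2 × (4/9)(11275) = -6013 cm⁻¹.
OSPE = CFSE(oct) − CFSE(tet) = -9020 − (-6013) = -3007 cm⁻¹.

-3007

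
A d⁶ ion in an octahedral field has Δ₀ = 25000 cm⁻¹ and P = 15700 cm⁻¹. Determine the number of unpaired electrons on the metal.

0

With Δ₀ > P the complex is low-spin.
That gives t2g^6 e_g^0.
Unpaired electrons: 0.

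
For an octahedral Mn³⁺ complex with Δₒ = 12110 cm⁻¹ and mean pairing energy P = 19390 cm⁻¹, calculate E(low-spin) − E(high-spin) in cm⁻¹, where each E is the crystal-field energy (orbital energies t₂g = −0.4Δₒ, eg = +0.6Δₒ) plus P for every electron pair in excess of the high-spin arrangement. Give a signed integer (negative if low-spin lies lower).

7280

Mn is in group 7, so Mn³⁺ is d⁴ (7 − 3 = 4).
High-spin: t₂g³ eg¹, CFSE = -0.6Δₒ = -7266 cm⁻¹.
Low-spin: t₂g⁴ eg⁰, orbital CFSE = -1.6Δₒ = -19376 cm⁻¹; plus 1 excess pair × P = +19390 cm⁻¹; total 14 cm⁻¹.
Thus E(LS) − E(HS) = 7280 cm⁻¹.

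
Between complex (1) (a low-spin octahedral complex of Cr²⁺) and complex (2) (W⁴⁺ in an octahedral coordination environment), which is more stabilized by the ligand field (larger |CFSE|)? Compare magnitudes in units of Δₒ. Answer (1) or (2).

(1): Group 6 minus oxidation state +2 gives a d⁴ configuration for Cr²⁺; t₂g⁴ eg⁰, CFSE = -1.6Δₒ.
(2): Group 6 minus oxidation state +4 gives a d² configuration for W⁴⁺; t₂g² eg⁰, CFSE = -0.8Δₒ.
So (1) has the larger |CFSE|.

(1)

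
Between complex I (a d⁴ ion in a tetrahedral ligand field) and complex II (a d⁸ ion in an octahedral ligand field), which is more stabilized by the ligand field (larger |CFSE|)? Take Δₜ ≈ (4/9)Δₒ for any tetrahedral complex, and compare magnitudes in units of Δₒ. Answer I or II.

I: Tetrahedral splitting is small, so the complex is high-spin; e² t₂², CFSE = -0.4Δₜ ≈ -0.18Δₒ.
II: For octahedral d⁸ the high- and low-spin configurations coincide; t₂g⁶ eg², CFSE = -1.2Δₒ.
So II has the larger |CFSE|.

II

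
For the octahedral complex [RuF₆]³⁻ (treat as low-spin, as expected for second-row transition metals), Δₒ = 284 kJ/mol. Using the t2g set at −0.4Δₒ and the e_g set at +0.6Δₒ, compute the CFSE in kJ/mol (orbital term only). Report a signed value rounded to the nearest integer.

-568

Each F⁻ contributes -1; 6 × (-1) = -6. With overall charge -3, Ru is in the +3 oxidation state.
Ru sits in group 8; removing 3 electrons leaves Ru³⁺ with 8 − 3 = 5 d electrons.
The d⁵ electrons fill as t2g^5 e_g^0.
Orbital CFSE = 5(-0.4) + 0(0.6) = -2.0Δₒ = -2.0 × 284 = -568 kJ/mol.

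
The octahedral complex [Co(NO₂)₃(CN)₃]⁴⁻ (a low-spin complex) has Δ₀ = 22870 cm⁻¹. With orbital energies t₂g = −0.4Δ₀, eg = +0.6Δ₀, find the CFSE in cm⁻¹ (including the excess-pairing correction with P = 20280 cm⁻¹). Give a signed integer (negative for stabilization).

Ligand charges: 3×(-1) from NO₂⁻ and 3×(-1) from CN⁻ sum to -6; with overall charge -4, Co is +2.
Co²⁺: group 9, so d-count = 9 − 2 = 7.
Configuration: t₂g⁶ eg¹.
CFSE(orbital) = 6×(-0.4Δ₀) + 1×(0.6Δ₀) = -1.8Δ₀; with Δ₀ = 22870 cm⁻¹ that is -41166 cm⁻¹.
Relative to high-spin t₂g⁵ eg² (2 paired), the low-spin configuration has 1 additional pair, contributing +1 × 20280 = +20280 cm⁻¹.
Overall CFSE = -41166 + 20280 = -20886 cm⁻¹.

-20886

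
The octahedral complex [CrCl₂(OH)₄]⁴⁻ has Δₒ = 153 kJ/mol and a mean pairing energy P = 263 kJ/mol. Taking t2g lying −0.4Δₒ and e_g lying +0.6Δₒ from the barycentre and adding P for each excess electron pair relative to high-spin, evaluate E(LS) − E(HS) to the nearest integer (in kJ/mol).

110

Ligand charges: 2×(-1) from Cl⁻ and 4×(-1) from OH⁻ sum to -6; with overall charge -4, Cr is +2.
Cr sits in group 6; removing 2 electrons leaves Cr²⁺ with 6 − 2 = 4 d electrons.
In the high-spin limit (t2g^3 e_g^1) the orbital term is -0.6Δₒ = -92 kJ/mol, with no excess pairing.
Low-spin t2g^4 e_g^0 gives -1.6Δₒ = -245 kJ/mol, but forming 1 extra pair costs 1P = 263 kJ/mol, so E(LS) = -245 + 263 = 18 kJ/mol.
Thus E(LS) − E(HS) = 110 kJ/mol.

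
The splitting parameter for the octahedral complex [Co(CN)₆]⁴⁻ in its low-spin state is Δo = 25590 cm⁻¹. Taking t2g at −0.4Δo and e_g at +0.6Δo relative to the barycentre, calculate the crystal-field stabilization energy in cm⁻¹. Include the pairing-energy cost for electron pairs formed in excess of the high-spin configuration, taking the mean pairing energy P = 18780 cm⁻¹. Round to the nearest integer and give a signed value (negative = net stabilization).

Each CN⁻ contributes -1; 6 × (-1) = -6. With overall charge -4, Co is in the +2 oxidation state.
Co²⁺: group 9, so d-count = 9 − 2 = 7.
The d⁷ electrons fill as t2g^6 e_g^1.
The orbital stabilization is -1.8Δo = -1.8 × 25590 = -46062 cm⁻¹.
Relative to high-spin t2g^5 e_g^2 (2 paired), the low-spin configuration has 1 additional pair, contributing +1 × 18780 = +18780 cm⁻¹.
Overall CFSE = -46062 + 18780 = -27282 cm⁻¹.

-27282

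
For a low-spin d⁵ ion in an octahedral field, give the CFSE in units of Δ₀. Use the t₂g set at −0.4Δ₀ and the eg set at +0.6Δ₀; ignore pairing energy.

-2.0 Δ₀

Configuration: t₂g⁵ eg⁰.
CFSE = 5(-0.4Δ₀) + 0(0.6Δ₀) = -2.0Δ₀ + 0.0Δ₀ = -2.0Δ₀.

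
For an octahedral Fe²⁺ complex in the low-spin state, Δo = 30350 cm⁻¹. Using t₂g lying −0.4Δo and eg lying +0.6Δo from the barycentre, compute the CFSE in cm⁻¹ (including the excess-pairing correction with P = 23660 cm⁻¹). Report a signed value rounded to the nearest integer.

-25520

Fe is in group 8, so Fe²⁺ is d⁶ (8 − 2 = 6).
The d⁶ electrons fill as t₂g⁶ eg⁰.
The orbital stabilization is -2.4Δo = -2.4 × 30350 = -72840 cm⁻¹.
Relative to high-spin t₂g⁴ eg² (1 paired), the low-spin configuration has 2 additional pairs, contributing +2 × 23660 = +47320 cm⁻¹.
Overall CFSE = -72840 + 47320 = -25520 cm⁻¹.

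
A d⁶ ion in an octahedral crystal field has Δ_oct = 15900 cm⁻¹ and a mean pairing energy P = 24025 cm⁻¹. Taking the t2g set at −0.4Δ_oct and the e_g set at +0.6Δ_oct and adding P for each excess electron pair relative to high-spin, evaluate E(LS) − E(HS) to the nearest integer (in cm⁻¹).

High-spin: t2g^4 e_g^2, CFSE = -0.4Δ_oct = -6360 cm⁻¹.
Low-spin t2g^6 e_g^0 gives -2.4Δ_oct = -38160 cm⁻¹, but forming 2 extra pairs costs 2P = 48050 cm⁻¹, so E(LS) = -38160 + 48050 = 9890 cm⁻¹.
Thus E(LS) − E(HS) = 16250 cm⁻¹.

16250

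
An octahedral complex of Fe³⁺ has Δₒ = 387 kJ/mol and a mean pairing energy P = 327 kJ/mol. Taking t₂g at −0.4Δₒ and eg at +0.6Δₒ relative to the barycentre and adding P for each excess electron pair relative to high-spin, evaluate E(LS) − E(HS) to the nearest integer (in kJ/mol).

-120

Fe is in group 8, so Fe³⁺ is d⁵ (8 − 3 = 5).
High-spin: t₂g³ eg², CFSE = 0.0Δₒ = 0 kJ/mol.
For low-spin the configuration is t₂g⁵ eg⁰: orbital energy -2.0 × 387 = -774 kJ/mol, and 2 additional pairs relative to high-spin add 654 kJ/mol, giving -120 kJ/mol.
E(LS) − E(HS) = -120 − (0) = -120 kJ/mol.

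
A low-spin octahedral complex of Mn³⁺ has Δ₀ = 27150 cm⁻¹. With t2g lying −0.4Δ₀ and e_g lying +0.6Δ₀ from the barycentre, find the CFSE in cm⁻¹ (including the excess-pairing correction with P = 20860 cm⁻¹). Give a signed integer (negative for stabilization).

Mn³⁺: group 7, so d-count = 7 − 3 = 4.
The d⁴ electrons fill as t2g^4 e_g^0.
CFSE(orbital) = 4×(-0.4Δ₀) + 0×(0.6Δ₀) = -1.6Δ₀; with Δ₀ = 27150 cm⁻¹ that is -43440 cm⁻¹.
Pairing penalty: 1 pair vs 0 in the high-spin reference → 1 extra × P = 20860 cm⁻¹.
Combining: -43440 + 20860 = -22580 cm⁻¹.

-22580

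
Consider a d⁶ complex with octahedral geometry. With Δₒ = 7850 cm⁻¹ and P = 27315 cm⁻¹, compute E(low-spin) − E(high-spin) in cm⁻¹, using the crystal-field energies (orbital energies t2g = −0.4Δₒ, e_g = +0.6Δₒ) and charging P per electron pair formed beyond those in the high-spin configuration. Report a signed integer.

High-spin d⁶ fills as t2g^4 e_g^2 with CFSE 4(−0.4) + 2(+0.6) = -0.4Δₒ = -3140 cm⁻¹.
Low-spin: t2g^6 e_g^0, orbital CFSE = -2.4Δₒ = -18840 cm⁻¹; plus 2 excess pairs × P = +54630 cm⁻¹; total 35790 cm⁻¹.
E(LS) − E(HS) = 35790 − (-3140) = 38930 cm⁻¹.

38930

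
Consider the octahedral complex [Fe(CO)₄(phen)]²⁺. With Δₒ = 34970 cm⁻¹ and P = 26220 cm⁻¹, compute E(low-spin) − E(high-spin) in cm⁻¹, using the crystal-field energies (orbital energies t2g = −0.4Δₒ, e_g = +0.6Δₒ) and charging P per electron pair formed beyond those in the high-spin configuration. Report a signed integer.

-17500

Ligand charges: 4×(+0) from CO and 1×(+0) from phen sum to +0; with overall charge +2, Fe is +2.
Fe sits in group 8; removing 2 electrons leaves Fe²⁺ with 8 − 2 = 6 d electrons.
High-spin d⁶ fills as t2g^4 e_g^2 with CFSE 4(−0.4) + 2(+0.6) = -0.4Δₒ = -13988 cm⁻¹.
Low-spin t2g^6 e_g^0 gives -2.4Δₒ = -83928 cm⁻¹, but forming 2 extra pairs costs 2P = 52440 cm⁻¹, so E(LS) = -83928 + 52440 = -31488 cm⁻¹.
E(LS) − E(HS) = -31488 − (-13988) = -17500 cm⁻¹.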